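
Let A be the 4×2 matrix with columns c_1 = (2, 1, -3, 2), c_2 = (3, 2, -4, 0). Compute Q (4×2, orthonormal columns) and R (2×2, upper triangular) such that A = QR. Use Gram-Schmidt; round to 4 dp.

c_1 = (2, 1, -3, 2); ‖c_1‖ = 4.2426, so q_1 = (0.4714, 0.2357, -0.7071, 0.4714).
q_1·c_2 = 0.4714·3 + 0.2357·2 + (-0.7071)·(-4) + 0.4714·0 = 4.7140.
u_2 = c_2 − 4.7140·q_1 = (0.7778, 0.8889, -0.6667, -2.2222).
‖u_2‖ = 2.6034, so q_2 = (0.2988, 0.3414, -0.2561, -0.8536).

Q = [[0.4714, 0.2988], [0.2357, 0.3414], [-0.7071, -0.2561], [0.4714, -0.8536]], R = [[4.2426, 4.7140], [0.0000, 2.6034]]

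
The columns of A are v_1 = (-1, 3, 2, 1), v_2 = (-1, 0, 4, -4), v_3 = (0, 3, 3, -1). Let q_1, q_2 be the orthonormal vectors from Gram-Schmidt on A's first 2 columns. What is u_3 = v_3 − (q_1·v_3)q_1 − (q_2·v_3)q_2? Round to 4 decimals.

v_1 = (-1, 3, 2, 1); ‖v_1‖ = 3.8730, so q_1 = (-0.2582, 0.7746, 0.5164, 0.2582).
q_1·v_2 = (-0.2582)·(-1) + 0.7746·0 + 0.5164·4 + 0.2582·(-4) = 1.2910.
u_2 = v_2 − 1.2910·q_1 = (-0.6667, -1.0000, 3.3333, -4.3333).
‖u_2‖ = 5.5976, so q_2 = (-0.1191, -0.1786, 0.5955, -0.7741).
q_1·v_3 = (-0.2582)·0 + 0.7746·3 + 0.5164·3 + 0.2582·(-1) = 3.6148; q_2·v_3 = (-0.1191)·0 + (-0.1786)·3 + 0.5955·3 + (-0.7741)·(-1) = 2.0247.
u_3 = v_3 − 3.6148·q_1 − 2.0247·q_2 = (1.1745, 0.5617, -0.0723, -0.3660).

u_3 = (1.1745, 0.5617, -0.0723, -0.3660)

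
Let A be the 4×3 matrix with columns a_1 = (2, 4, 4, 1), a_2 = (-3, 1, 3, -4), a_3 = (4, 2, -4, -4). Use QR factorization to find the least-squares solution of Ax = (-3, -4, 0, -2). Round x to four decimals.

x = (-0.7486, 0.4594, -0.2353)

a_1 = (2, 4, 4, 1); ‖a_1‖ = 6.0828, so q_1 = (0.3288, 0.6576, 0.6576, 0.1644).
q_1·a_2 = 0.3288·(-3) + 0.6576·1 + 0.6576·3 + 0.1644·(-4) = 0.9864.
u_2 = a_2 − 0.9864·q_1 = (-3.3243, 0.3514, 2.3514, -4.1622).
‖u_2‖ = 5.8333, so q_2 = (-0.5699, 0.0602, 0.4031, -0.7135).
q_1·a_3 = 0.3288·4 + 0.6576·2 + 0.6576·(-4) + 0.1644·(-4) = -0.6576; q_2·a_3 = (-0.5699)·4 + 0.0602·2 + 0.4031·(-4) + (-0.7135)·(-4) = -0.9174.
u_3 = a_3 + 0.6576·q_1 + 0.9174·q_2 = (3.6934, 2.4877, -3.1978, -4.5465).
‖u_3‖ = 7.1222, so q_3 = (0.5186, 0.3493, -0.4490, -0.6383).
Qᵀb = (-3.9456, 2.8958, -1.6762).
Back-substitute: x_3 = -1.6762/7.1222 = -0.2353.
x_2 = (2.8958 + 0.9174·(-0.2353))/5.8333 = 0.4594.
x_1 = (-3.9456 − 0.9864·0.4594 + 0.6576·(-0.2353))/6.0828 = -0.7486.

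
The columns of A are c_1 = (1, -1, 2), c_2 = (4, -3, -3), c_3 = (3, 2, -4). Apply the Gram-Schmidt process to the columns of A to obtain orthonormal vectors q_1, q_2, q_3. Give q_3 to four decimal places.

q_3 = (0.6317, 0.7720, 0.0702)

c_1 = (1, -1, 2); ‖c_1‖ = 2.4495, so q_1 = (0.4082, -0.4082, 0.8165).
q_1·c_2 = 0.4082·4 + (-0.4082)·(-3) + 0.8165·(-3) = 0.4082.
u_2 = c_2 − 0.4082·q_1 = (3.8333, -2.8333, -3.3333).
‖u_2‖ = 5.8166, so q_2 = (0.6590, -0.4871, -0.5731).
q_1·c_3 = 0.4082·3 + (-0.4082)·2 + 0.8165·(-4) = -2.8577; q_2·c_3 = 0.6590·3 + (-0.4871)·2 + (-0.5731)·(-4) = 3.2951.
u_3 = c_3 + 2.8577·q_1 − 3.2951·q_2 = (1.9951, 2.4384, 0.2217).
‖u_3‖ = 3.1584, so q_3 = (0.6317, 0.7720, 0.0702).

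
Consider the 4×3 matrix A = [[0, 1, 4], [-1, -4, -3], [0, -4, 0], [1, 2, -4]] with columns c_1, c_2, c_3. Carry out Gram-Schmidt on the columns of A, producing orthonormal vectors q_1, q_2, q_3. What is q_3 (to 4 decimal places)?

q_3 = (0.5856, -0.5000, 0.3964, -0.5000)

q_1 = c_1/‖c_1‖ = (0, -1, 0, 1)/1.4142 = (0.0000, -0.7071, 0.0000, 0.7071).
r_{12} = q_1·c_2 = 4.2426.
u_2 = c_2 − 4.2426·q_1 = (1.0000, -1.0000, -4.0000, -1.0000).
‖u_2‖ = 4.3589, so q_2 = (0.2294, -0.2294, -0.9177, -0.2294).
r_{13} = q_1·c_3 = -0.7071; r_{23} = q_2·c_3 = 2.5236.
u_3 = c_3 + 0.7071·q_1 − 2.5236·q_2 = (3.4211, -2.9211, 2.3158, -2.9211).
‖u_3‖ = 5.8422, so q_3 = (0.5856, -0.5000, 0.3964, -0.5000).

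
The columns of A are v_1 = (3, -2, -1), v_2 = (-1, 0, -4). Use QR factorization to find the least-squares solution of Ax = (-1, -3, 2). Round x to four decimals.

v_1 = (3, -2, -1); ‖v_1‖ = 3.7417, so q_1 = (0.8018, -0.5345, -0.2673).
q_1·v_2 = 0.8018·(-1) + (-0.5345)·0 + (-0.2673)·(-4) = 0.2673.
u_2 = v_2 − 0.2673·q_1 = (-1.2143, 0.1429, -3.9286).
‖u_2‖ = 4.1144, so q_2 = (-0.2951, 0.0347, -0.9548).
Qᵀb = (0.2673, -1.7187).
Back-substitute: x_2 = -1.7187/4.1144 = -0.4177.
x_1 = (0.2673 − 0.2673·(-0.4177))/3.7417 = 0.1013.

x = (0.1013, -0.4177)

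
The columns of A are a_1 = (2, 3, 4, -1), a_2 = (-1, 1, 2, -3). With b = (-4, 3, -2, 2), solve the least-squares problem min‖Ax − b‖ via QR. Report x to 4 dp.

e_1 = a_1/‖a_1‖ = (2, 3, 4, -1)/5.4772 = (0.3651, 0.5477, 0.7303, -0.1826).
r_{12} = e_1·a_2 = 2.1909.
u_2 = a_2 − 2.1909·e_1 = (-1.8000, -0.2000, 0.4000, -2.6000).
‖u_2‖ = 3.1937, so e_2 = (-0.5636, -0.0626, 0.1252, -0.8141).
Qᵀb = (-1.6432, 0.1879).
Back-substitute: x_2 = 0.1879/3.1937 = 0.0588.
x_1 = (-1.6432 − 2.1909·0.0588)/5.4772 = -0.3235.

x = (-0.3235, 0.0588)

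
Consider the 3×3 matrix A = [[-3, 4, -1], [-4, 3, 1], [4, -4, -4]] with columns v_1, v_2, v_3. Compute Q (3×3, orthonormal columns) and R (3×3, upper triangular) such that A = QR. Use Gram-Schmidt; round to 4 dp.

Q = [[-0.4685, 0.7635, -0.4444], [-0.6247, -0.6420, -0.4444], [0.6247, -0.0694, -0.7778]], R = [[6.4031, -6.2470, -2.6550], [0.0000, 1.4056, -1.1279], [0.0000, 0.0000, 3.1111]]

q_1 = v_1/‖v_1‖ = (-3, -4, 4)/6.4031 = (-0.4685, -0.6247, 0.6247).
r_{12} = q_1·v_2 = -6.2470.
u_2 = v_2 + 6.2470·q_1 = (1.0732, -0.9024, -0.0976).
‖u_2‖ = 1.4056, so q_2 = (0.7635, -0.6420, -0.0694).
r_{13} = q_1·v_3 = -2.6550; r_{23} = q_2·v_3 = -1.1279.
u_3 = v_3 + 2.6550·q_1 + 1.1279·q_2 = (-1.3827, -1.3827, -2.4198).
‖u_3‖ = 3.1111, so q_3 = (-0.4444, -0.4444, -0.7778).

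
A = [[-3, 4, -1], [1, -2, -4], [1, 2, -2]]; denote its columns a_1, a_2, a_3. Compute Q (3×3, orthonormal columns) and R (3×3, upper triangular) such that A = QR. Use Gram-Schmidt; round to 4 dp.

Q = [[-0.9045, 0.2202, -0.3651], [0.3015, -0.2752, -0.9129], [0.3015, 0.9358, -0.1826]], R = [[3.3166, -3.6181, -0.9045], [0.0000, 3.3029, -0.9909], [0.0000, 0.0000, 4.3818]]

a_1 = (-3, 1, 1); ‖a_1‖ = 3.3166, so q_1 = (-0.9045, 0.3015, 0.3015).
q_1·a_2 = (-0.9045)·4 + 0.3015·(-2) + 0.3015·2 = -3.6181.
u_2 = a_2 + 3.6181·q_1 = (0.7273, -0.9091, 3.0909).
‖u_2‖ = 3.3029, so q_2 = (0.2202, -0.2752, 0.9358).
q_1·a_3 = (-0.9045)·(-1) + 0.3015·(-4) + 0.3015·(-2) = -0.9045; q_2·a_3 = 0.2202·(-1) + (-0.2752)·(-4) + 0.9358·(-2) = -0.9909.
u_3 = a_3 + 0.9045·q_1 + 0.9909·q_2 = (-1.6000, -4.0000, -0.8000).
‖u_3‖ = 4.3818, so q_3 = (-0.3651, -0.9129, -0.1826).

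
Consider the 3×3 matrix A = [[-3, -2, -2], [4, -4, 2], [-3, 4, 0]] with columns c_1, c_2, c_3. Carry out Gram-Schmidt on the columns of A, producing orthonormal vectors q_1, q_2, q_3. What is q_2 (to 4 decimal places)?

q_1 = c_1/‖c_1‖ = (-3, 4, -3)/5.8310 = (-0.5145, 0.6860, -0.5145).
r_{12} = q_1·c_2 = -3.7730.
u_2 = c_2 + 3.7730·q_1 = (-3.9412, -1.4118, 2.0588).
‖u_2‖ = 4.6653, so q_2 = (-0.8448, -0.3026, 0.4413).

q_2 = (-0.8448, -0.3026, 0.4413)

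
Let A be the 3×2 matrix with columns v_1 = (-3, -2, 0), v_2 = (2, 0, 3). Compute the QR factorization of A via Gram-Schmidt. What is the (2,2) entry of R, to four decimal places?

r_{22} = 3.1986

v_1 = (-3, -2, 0); ‖v_1‖ = 3.6056, so q_1 = (-0.8321, -0.5547, 0.0000).
q_1·v_2 = (-0.8321)·2 + (-0.5547)·0 + 0.0000·3 = -1.6641.
u_2 = v_2 + 1.6641·q_1 = (0.6154, -0.9231, 3.0000).
r_{22} = ‖u_2‖ = 3.1986.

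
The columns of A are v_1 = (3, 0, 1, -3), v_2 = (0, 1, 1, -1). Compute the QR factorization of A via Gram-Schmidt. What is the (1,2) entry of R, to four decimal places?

r_{12} = 0.9177

v_1 = (3, 0, 1, -3); ‖v_1‖ = 4.3589, so q_1 = (0.6882, 0.0000, 0.2294, -0.6882).
r_{12} = q_1·v_2 = 0.9177.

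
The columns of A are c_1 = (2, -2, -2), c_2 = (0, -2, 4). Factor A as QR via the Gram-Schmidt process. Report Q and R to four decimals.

Q = [[0.5774, 0.1543], [-0.5774, -0.6172], [-0.5774, 0.7715]], R = [[3.4641, -1.1547], [0.0000, 4.3205]]

q_1 = c_1/‖c_1‖ = (2, -2, -2)/3.4641 = (0.5774, -0.5774, -0.5774).
r_{12} = q_1·c_2 = -1.1547.
u_2 = c_2 + 1.1547·q_1 = (0.6667, -2.6667, 3.3333).
‖u_2‖ = 4.3205, so q_2 = (0.1543, -0.6172, 0.7715).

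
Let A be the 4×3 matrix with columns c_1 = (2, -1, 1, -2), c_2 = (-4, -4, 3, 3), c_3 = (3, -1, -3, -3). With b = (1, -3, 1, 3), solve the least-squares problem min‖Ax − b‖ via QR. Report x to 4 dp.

c_1 = (2, -1, 1, -2); ‖c_1‖ = 3.1623, so q_1 = (0.6325, -0.3162, 0.3162, -0.6325).
q_1·c_2 = 0.6325·(-4) + (-0.3162)·(-4) + 0.3162·3 + (-0.6325)·3 = -2.2136.
u_2 = c_2 + 2.2136·q_1 = (-2.6000, -4.7000, 3.7000, 1.6000).
‖u_2‖ = 6.7157, so q_2 = (-0.3872, -0.6999, 0.5510, 0.2382).
q_1·c_3 = 0.6325·3 + (-0.3162)·(-1) + 0.3162·(-3) + (-0.6325)·(-3) = 3.1623; q_2·c_3 = (-0.3872)·3 + (-0.6999)·(-1) + 0.5510·(-3) + 0.2382·(-3) = -2.8292.
u_3 = c_3 − 3.1623·q_1 + 2.8292·q_2 = (-0.0953, -1.9800, -2.4412, -0.3259).
‖u_3‖ = 3.1616, so q_3 = (-0.0302, -0.6263, -0.7722, -0.1031).
Qᵀb = (0.0000, 2.9781, 0.7673).
Back-substitute: x_3 = 0.7673/3.1616 = 0.2427.
x_2 = (2.9781 + 2.8292·0.2427)/6.7157 = 0.5457.
x_1 = (0.0000 + 2.2136·0.5457 − 3.1623·0.2427)/3.1623 = 0.1393.

x = (0.1393, 0.5457, 0.2427)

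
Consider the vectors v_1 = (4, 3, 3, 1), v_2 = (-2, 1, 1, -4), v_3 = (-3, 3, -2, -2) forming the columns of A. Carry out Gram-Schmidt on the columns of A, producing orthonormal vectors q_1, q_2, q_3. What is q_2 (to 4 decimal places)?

q_2 = (-0.2870, 0.3307, 0.3307, -0.8360)

q_1 = v_1/‖v_1‖ = (4, 3, 3, 1)/5.9161 = (0.6761, 0.5071, 0.5071, 0.1690).
r_{12} = q_1·v_2 = -1.0142.
u_2 = v_2 + 1.0142·q_1 = (-1.3143, 1.5143, 1.5143, -3.8286).
‖u_2‖ = 4.5795, so q_2 = (-0.2870, 0.3307, 0.3307, -0.8360).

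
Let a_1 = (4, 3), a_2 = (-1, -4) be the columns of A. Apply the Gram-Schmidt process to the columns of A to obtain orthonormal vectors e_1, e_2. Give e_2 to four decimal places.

e_1 = a_1/‖a_1‖ = (4, 3)/5.0000 = (0.8000, 0.6000).
r_{12} = e_1·a_2 = -3.2000.
u_2 = a_2 + 3.2000·e_1 = (1.5600, -2.0800).
‖u_2‖ = 2.6000, so e_2 = (0.6000, -0.8000).

e_2 = (0.6000, -0.8000)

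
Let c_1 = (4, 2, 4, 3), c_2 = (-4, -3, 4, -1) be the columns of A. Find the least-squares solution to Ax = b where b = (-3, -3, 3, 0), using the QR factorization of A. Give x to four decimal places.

x = (0.0249, 0.7910)

c_1 = (4, 2, 4, 3); ‖c_1‖ = 6.7082, so e_1 = (0.5963, 0.2981, 0.5963, 0.4472).
e_1·c_2 = 0.5963·(-4) + 0.2981·(-3) + 0.5963·4 + 0.4472·(-1) = -1.3416.
u_2 = c_2 + 1.3416·e_1 = (-3.2000, -2.6000, 4.8000, -0.4000).
‖u_2‖ = 6.3403, so e_2 = (-0.5047, -0.4101, 0.7571, -0.0631).
Qᵀb = (-0.8944, 5.0155).
Back-substitute: x_2 = 5.0155/6.3403 = 0.7910.
x_1 = (-0.8944 + 1.3416·0.7910)/6.7082 = 0.0249.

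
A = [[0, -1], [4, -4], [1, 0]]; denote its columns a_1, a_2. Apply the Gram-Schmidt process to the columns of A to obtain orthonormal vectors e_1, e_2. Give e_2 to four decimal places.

a_1 = (0, 4, 1); ‖a_1‖ = 4.1231, so e_1 = (0.0000, 0.9701, 0.2425).
e_1·a_2 = 0.0000·(-1) + 0.9701·(-4) + 0.2425·0 = -3.8806.
u_2 = a_2 + 3.8806·e_1 = (-1.0000, -0.2353, 0.9412).
‖u_2‖ = 1.3933, so e_2 = (-0.7177, -0.1689, 0.6755).

e_2 = (-0.7177, -0.1689, 0.6755)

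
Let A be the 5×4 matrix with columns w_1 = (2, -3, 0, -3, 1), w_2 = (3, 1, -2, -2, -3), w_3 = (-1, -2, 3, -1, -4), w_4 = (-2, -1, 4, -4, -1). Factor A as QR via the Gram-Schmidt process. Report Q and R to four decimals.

q_1 = w_1/‖w_1‖ = (2, -3, 0, -3, 1)/4.7958 = (0.4170, -0.6255, 0.0000, -0.6255, 0.2085).
r_{12} = q_1·w_2 = 1.2511.
u_2 = w_2 − 1.2511·q_1 = (2.4783, 1.7826, -2.0000, -1.2174, -3.2609).
‖u_2‖ = 5.0433, so q_2 = (0.4914, 0.3535, -0.3966, -0.2414, -0.6466).
r_{13} = q_1·w_3 = 0.6255; r_{23} = q_2·w_3 = 0.4397.
u_3 = w_3 − 0.6255·q_1 − 0.4397·q_2 = (-1.4769, -1.7641, 3.1744, -0.5026, -3.8462).
‖u_3‖ = 5.5150, so q_3 = (-0.2678, -0.3199, 0.5756, -0.0911, -0.6974).
r_{14} = q_1·w_4 = 2.0851; r_{24} = q_2·w_4 = -1.3104; r_{34} = q_3·w_4 = 4.2197.
u_4 = w_4 − 2.0851·q_1 + 1.3104·q_2 − 4.2197·q_3 = (-1.0956, 2.1173, 1.0515, -2.6274, 0.6608).
‖u_4‖ = 3.7589, so q_4 = (-0.2915, 0.5633, 0.2797, -0.6990, 0.1758).

Q = [[0.4170, 0.4914, -0.2678, -0.2915], [-0.6255, 0.3535, -0.3199, 0.5633], [0.0000, -0.3966, 0.5756, 0.2797], [-0.6255, -0.2414, -0.0911, -0.6990], [0.2085, -0.6466, -0.6974, 0.1758]], R = [[4.7958, 1.2511, 0.6255, 2.0851], [0.0000, 5.0433, 0.4397, -1.3104], [0.0000, 0.0000, 5.5150, 4.2197], [0.0000, 0.0000, 0.0000, 3.7589]]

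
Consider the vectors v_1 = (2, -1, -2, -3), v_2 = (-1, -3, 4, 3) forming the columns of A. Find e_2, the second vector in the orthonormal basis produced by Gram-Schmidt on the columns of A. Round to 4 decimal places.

e_2 = (0.1706, -0.8532, 0.4875, 0.0731)

v_1 = (2, -1, -2, -3); ‖v_1‖ = 4.2426, so e_1 = (0.4714, -0.2357, -0.4714, -0.7071).
e_1·v_2 = 0.4714·(-1) + (-0.2357)·(-3) + (-0.4714)·4 + (-0.7071)·3 = -3.7712.
u_2 = v_2 + 3.7712·e_1 = (0.7778, -3.8889, 2.2222, 0.3333).
‖u_2‖ = 4.5583, so e_2 = (0.1706, -0.8532, 0.4875, 0.0731).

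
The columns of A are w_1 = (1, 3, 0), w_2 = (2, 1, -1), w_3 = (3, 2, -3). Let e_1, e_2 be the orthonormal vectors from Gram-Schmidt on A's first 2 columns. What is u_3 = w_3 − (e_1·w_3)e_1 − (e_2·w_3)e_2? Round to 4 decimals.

w_1 = (1, 3, 0); ‖w_1‖ = 3.1623, so e_1 = (0.3162, 0.9487, 0.0000).
e_1·w_2 = 0.3162·2 + 0.9487·1 + 0.0000·(-1) = 1.5811.
u_2 = w_2 − 1.5811·e_1 = (1.5000, -0.5000, -1.0000).
‖u_2‖ = 1.8708, so e_2 = (0.8018, -0.2673, -0.5345).
e_1·w_3 = 0.3162·3 + 0.9487·2 + 0.0000·(-3) = 2.8460; e_2·w_3 = 0.8018·3 + (-0.2673)·2 + (-0.5345)·(-3) = 3.4744.
u_3 = w_3 − 2.8460·e_1 − 3.4744·e_2 = (-0.6857, 0.2286, -1.1429).

u_3 = (-0.6857, 0.2286, -1.1429)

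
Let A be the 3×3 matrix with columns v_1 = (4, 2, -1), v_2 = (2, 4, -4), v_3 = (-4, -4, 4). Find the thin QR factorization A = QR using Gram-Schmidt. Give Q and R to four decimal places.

v_1 = (4, 2, -1); ‖v_1‖ = 4.5826, so q_1 = (0.8729, 0.4364, -0.2182).
q_1·v_2 = 0.8729·2 + 0.4364·4 + (-0.2182)·(-4) = 4.3644.
u_2 = v_2 − 4.3644·q_1 = (-1.8095, 2.0952, -3.0476).
‖u_2‖ = 4.1173, so q_2 = (-0.4395, 0.5089, -0.7402).
q_1·v_3 = 0.8729·(-4) + 0.4364·(-4) + (-0.2182)·4 = -6.1101; q_2·v_3 = (-0.4395)·(-4) + 0.5089·(-4) + (-0.7402)·4 = -3.2383.
u_3 = v_3 + 6.1101·q_1 + 3.2383·q_2 = (-0.0899, 0.3146, 0.2697).
‖u_3‖ = 0.4240, so q_3 = (-0.2120, 0.7420, 0.6360).

Q = [[0.8729, -0.4395, -0.2120], [0.4364, 0.5089, 0.7420], [-0.2182, -0.7402, 0.6360]], R = [[4.5826, 4.3644, -6.1101], [0.0000, 4.1173, -3.2383], [0.0000, 0.0000, 0.4240]]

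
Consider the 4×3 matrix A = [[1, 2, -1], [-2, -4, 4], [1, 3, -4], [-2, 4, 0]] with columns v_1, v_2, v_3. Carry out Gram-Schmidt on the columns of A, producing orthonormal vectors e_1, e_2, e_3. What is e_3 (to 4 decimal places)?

e_1 = v_1/‖v_1‖ = (1, -2, 1, -2)/3.1623 = (0.3162, -0.6325, 0.3162, -0.6325).
r_{12} = e_1·v_2 = 1.5811.
u_2 = v_2 − 1.5811·e_1 = (1.5000, -3.0000, 2.5000, 5.0000).
‖u_2‖ = 6.5192, so e_2 = (0.2301, -0.4602, 0.3835, 0.7670).
r_{13} = e_1·v_3 = -4.1110; r_{23} = e_2·v_3 = -3.6047.
u_3 = v_3 + 4.1110·e_1 + 3.6047·e_2 = (1.1294, -0.2588, -1.3176, 0.1647).
‖u_3‖ = 1.7624, so e_3 = (0.6409, -0.1469, -0.7477, 0.0935).

e_3 = (0.6409, -0.1469, -0.7477, 0.0935)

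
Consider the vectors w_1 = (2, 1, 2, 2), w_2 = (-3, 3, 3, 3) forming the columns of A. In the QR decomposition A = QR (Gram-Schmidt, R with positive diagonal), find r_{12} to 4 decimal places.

r_{12} = 2.4962

w_1 = (2, 1, 2, 2); ‖w_1‖ = 3.6056, so q_1 = (0.5547, 0.2774, 0.5547, 0.5547).
r_{12} = q_1·w_2 = 2.4962.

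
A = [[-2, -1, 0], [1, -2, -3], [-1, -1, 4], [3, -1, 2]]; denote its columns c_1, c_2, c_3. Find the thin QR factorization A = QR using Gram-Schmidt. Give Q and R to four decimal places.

Q = [[-0.5164, -0.4881, -0.0295], [0.2582, -0.7194, -0.5522], [-0.2582, -0.4368, 0.7271], [0.7746, -0.2312, 0.4068]], R = [[3.8730, -0.5164, -0.2582], [0.0000, 2.5949, -0.0514], [0.0000, 0.0000, 5.3787]]

c_1 = (-2, 1, -1, 3); ‖c_1‖ = 3.8730, so q_1 = (-0.5164, 0.2582, -0.2582, 0.7746).
q_1·c_2 = (-0.5164)·(-1) + 0.2582·(-2) + (-0.2582)·(-1) + 0.7746·(-1) = -0.5164.
u_2 = c_2 + 0.5164·q_1 = (-1.2667, -1.8667, -1.1333, -0.6000).
‖u_2‖ = 2.5949, so q_2 = (-0.4881, -0.7194, -0.4368, -0.2312).
q_1·c_3 = (-0.5164)·0 + 0.2582·(-3) + (-0.2582)·4 + 0.7746·2 = -0.2582; q_2·c_3 = (-0.4881)·0 + (-0.7194)·(-3) + (-0.4368)·4 + (-0.2312)·2 = -0.0514.
u_3 = c_3 + 0.2582·q_1 + 0.0514·q_2 = (-0.1584, -2.9703, 3.9109, 2.1881).
‖u_3‖ = 5.3787, so q_3 = (-0.0295, -0.5522, 0.7271, 0.4068).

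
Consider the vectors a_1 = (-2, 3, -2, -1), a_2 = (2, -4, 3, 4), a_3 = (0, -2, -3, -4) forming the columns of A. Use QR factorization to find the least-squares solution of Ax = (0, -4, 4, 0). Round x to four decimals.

x = (-1.4400, -0.2400, -0.0800)

a_1 = (-2, 3, -2, -1); ‖a_1‖ = 4.2426, so q_1 = (-0.4714, 0.7071, -0.4714, -0.2357).
q_1·a_2 = (-0.4714)·2 + 0.7071·(-4) + (-0.4714)·3 + (-0.2357)·4 = -6.1283.
u_2 = a_2 + 6.1283·q_1 = (-0.8889, 0.3333, 0.1111, 2.5556).
‖u_2‖ = 2.7285, so q_2 = (-0.3258, 0.1222, 0.0407, 0.9366).
q_1·a_3 = (-0.4714)·0 + 0.7071·(-2) + (-0.4714)·(-3) + (-0.2357)·(-4) = 0.9428; q_2·a_3 = (-0.3258)·0 + 0.1222·(-2) + 0.0407·(-3) + 0.9366·(-4) = -4.1130.
u_3 = a_3 − 0.9428·q_1 + 4.1130·q_2 = (-0.8955, -2.1642, -2.3881, 0.0746).
‖u_3‖ = 3.3457, so q_3 = (-0.2677, -0.6468, -0.7138, 0.0223).
Qᵀb = (-4.7140, -0.3258, -0.2677).
Back-substitute: x_3 = -0.2677/3.3457 = -0.0800.
x_2 = (-0.3258 + 4.1130·(-0.0800))/2.7285 = -0.2400.
x_1 = (-4.7140 + 6.1283·(-0.2400) − 0.9428·(-0.0800))/4.2426 = -1.4400.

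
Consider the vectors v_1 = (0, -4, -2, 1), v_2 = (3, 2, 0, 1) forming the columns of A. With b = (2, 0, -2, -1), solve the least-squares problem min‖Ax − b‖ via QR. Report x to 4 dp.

x = (0.3143, 0.5143)

v_1 = (0, -4, -2, 1); ‖v_1‖ = 4.5826, so q_1 = (0.0000, -0.8729, -0.4364, 0.2182).
q_1·v_2 = 0.0000·3 + (-0.8729)·2 + (-0.4364)·0 + 0.2182·1 = -1.5275.
u_2 = v_2 + 1.5275·q_1 = (3.0000, 0.6667, -0.6667, 1.3333).
‖u_2‖ = 3.4157, so q_2 = (0.8783, 0.1952, -0.1952, 0.3904).
Qᵀb = (0.6547, 1.7566).
Back-substitute: x_2 = 1.7566/3.4157 = 0.5143.
x_1 = (0.6547 + 1.5275·0.5143)/4.5826 = 0.3143.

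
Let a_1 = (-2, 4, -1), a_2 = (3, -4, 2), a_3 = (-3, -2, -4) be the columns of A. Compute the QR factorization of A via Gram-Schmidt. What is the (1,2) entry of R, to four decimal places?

a_1 = (-2, 4, -1); ‖a_1‖ = 4.5826, so q_1 = (-0.4364, 0.8729, -0.2182).
r_{12} = q_1·a_2 = -5.2372.

r_{12} = -5.2372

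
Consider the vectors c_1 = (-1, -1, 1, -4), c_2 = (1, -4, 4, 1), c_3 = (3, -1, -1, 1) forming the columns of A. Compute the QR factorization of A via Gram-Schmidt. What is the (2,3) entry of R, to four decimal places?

r_{23} = 0.8817

q_1 = c_1/‖c_1‖ = (-1, -1, 1, -4)/4.3589 = (-0.2294, -0.2294, 0.2294, -0.9177).
r_{12} = q_1·c_2 = 0.6882.
u_2 = c_2 − 0.6882·q_1 = (1.1579, -3.8421, 3.8421, 1.6316).
‖u_2‖ = 5.7902, so q_2 = (0.2000, -0.6636, 0.6636, 0.2818).
r_{23} = q_2·c_3 = 0.8817.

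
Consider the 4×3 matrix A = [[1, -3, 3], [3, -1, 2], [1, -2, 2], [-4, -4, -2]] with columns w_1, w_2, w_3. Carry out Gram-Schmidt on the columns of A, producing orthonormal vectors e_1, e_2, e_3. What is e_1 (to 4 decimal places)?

e_1 = (0.1925, 0.5774, 0.1925, -0.7698)

e_1 = w_1/‖w_1‖ = (1, 3, 1, -4)/5.1962 = (0.1925, 0.5774, 0.1925, -0.7698).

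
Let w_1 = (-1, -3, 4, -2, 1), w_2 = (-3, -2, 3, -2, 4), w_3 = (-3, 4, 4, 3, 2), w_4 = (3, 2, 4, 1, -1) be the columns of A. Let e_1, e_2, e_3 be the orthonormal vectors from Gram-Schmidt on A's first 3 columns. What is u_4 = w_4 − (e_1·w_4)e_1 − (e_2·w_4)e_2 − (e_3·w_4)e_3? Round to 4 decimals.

u_4 = (2.3140, 0.9421, 0.5896, -0.6784, 1.4251)

w_1 = (-1, -3, 4, -2, 1); ‖w_1‖ = 5.5678, so e_1 = (-0.1796, -0.5388, 0.7184, -0.3592, 0.1796).
e_1·w_2 = (-0.1796)·(-3) + (-0.5388)·(-2) + 0.7184·3 + (-0.3592)·(-2) + 0.1796·4 = 5.2086.
u_2 = w_2 − 5.2086·e_1 = (-2.0645, 0.8065, -0.7419, -0.1290, 3.0645).
‖u_2‖ = 3.8563, so e_2 = (-0.5354, 0.2091, -0.1924, -0.0335, 0.7947).
e_1·w_3 = (-0.1796)·(-3) + (-0.5388)·4 + 0.7184·4 + (-0.3592)·3 + 0.1796·2 = 0.5388; e_2·w_3 = (-0.5354)·(-3) + 0.2091·4 + (-0.1924)·4 + (-0.0335)·3 + 0.7947·2 = 3.1620.
u_3 = w_3 − 0.5388·e_1 − 3.1620·e_2 = (-1.2104, 3.6291, 4.2213, 3.2993, -0.6095).
‖u_3‖ = 6.6115, so e_3 = (-0.1831, 0.5489, 0.6385, 0.4990, -0.0922).
e_1·w_4 = (-0.1796)·3 + (-0.5388)·2 + 0.7184·4 + (-0.3592)·1 + 0.1796·(-1) = 0.7184; e_2·w_4 = (-0.5354)·3 + 0.2091·2 + (-0.1924)·4 + (-0.0335)·1 + 0.7947·(-1) = -2.7856; e_3·w_4 = (-0.1831)·3 + 0.5489·2 + 0.6385·4 + 0.4990·1 + (-0.0922)·(-1) = 3.6937.
u_4 = w_4 − 0.7184·e_1 + 2.7856·e_2 − 3.6937·e_3 = (2.3140, 0.9421, 0.5896, -0.6784, 1.4251).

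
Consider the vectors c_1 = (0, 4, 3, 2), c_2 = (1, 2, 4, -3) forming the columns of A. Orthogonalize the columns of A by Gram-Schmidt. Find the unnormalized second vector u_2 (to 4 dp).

c_1 = (0, 4, 3, 2); ‖c_1‖ = 5.3852, so e_1 = (0.0000, 0.7428, 0.5571, 0.3714).
e_1·c_2 = 0.0000·1 + 0.7428·2 + 0.5571·4 + 0.3714·(-3) = 2.5997.
u_2 = c_2 − 2.5997·e_1 = (1.0000, 0.0690, 2.5517, -3.9655).

u_2 = (1.0000, 0.0690, 2.5517, -3.9655)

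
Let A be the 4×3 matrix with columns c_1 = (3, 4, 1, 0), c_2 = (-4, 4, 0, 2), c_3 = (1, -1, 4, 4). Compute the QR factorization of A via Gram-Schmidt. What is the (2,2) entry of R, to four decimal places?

r_{22} = 5.9485

c_1 = (3, 4, 1, 0); ‖c_1‖ = 5.0990, so e_1 = (0.5883, 0.7845, 0.1961, 0.0000).
e_1·c_2 = 0.5883·(-4) + 0.7845·4 + 0.1961·0 + 0.0000·2 = 0.7845.
u_2 = c_2 − 0.7845·e_1 = (-4.4615, 3.3846, -0.1538, 2.0000).
r_{22} = ‖u_2‖ = 5.9485.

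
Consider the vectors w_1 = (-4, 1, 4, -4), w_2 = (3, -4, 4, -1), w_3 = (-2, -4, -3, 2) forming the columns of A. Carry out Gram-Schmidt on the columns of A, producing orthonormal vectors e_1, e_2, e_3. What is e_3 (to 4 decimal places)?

e_3 = (-0.5884, -0.7494, -0.2772, 0.1238)

w_1 = (-4, 1, 4, -4); ‖w_1‖ = 7.0000, so e_1 = (-0.5714, 0.1429, 0.5714, -0.5714).
e_1·w_2 = (-0.5714)·3 + 0.1429·(-4) + 0.5714·4 + (-0.5714)·(-1) = 0.5714.
u_2 = w_2 − 0.5714·e_1 = (3.3265, -4.0816, 3.6735, -0.6735).
‖u_2‖ = 6.4555, so e_2 = (0.5153, -0.6323, 0.5690, -0.1043).
e_1·w_3 = (-0.5714)·(-2) + 0.1429·(-4) + 0.5714·(-3) + (-0.5714)·2 = -2.2857; e_2·w_3 = 0.5153·(-2) + (-0.6323)·(-4) + 0.5690·(-3) + (-0.1043)·2 = -0.4173.
u_3 = w_3 + 2.2857·e_1 + 0.4173·e_2 = (-3.0911, -3.9373, -1.4564, 0.6503).
‖u_3‖ = 5.2537, so e_3 = (-0.5884, -0.7494, -0.2772, 0.1238).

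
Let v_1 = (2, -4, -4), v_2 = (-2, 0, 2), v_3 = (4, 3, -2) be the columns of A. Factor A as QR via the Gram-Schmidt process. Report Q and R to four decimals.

Q = [[0.3333, -0.6667, 0.6667], [-0.6667, -0.6667, -0.3333], [-0.6667, 0.3333, 0.6667]], R = [[6.0000, -2.0000, 0.6667], [0.0000, 2.0000, -5.3333], [0.0000, 0.0000, 0.3333]]

v_1 = (2, -4, -4); ‖v_1‖ = 6.0000, so e_1 = (0.3333, -0.6667, -0.6667).
e_1·v_2 = 0.3333·(-2) + (-0.6667)·0 + (-0.6667)·2 = -2.0000.
u_2 = v_2 + 2.0000·e_1 = (-1.3333, -1.3333, 0.6667).
‖u_2‖ = 2.0000, so e_2 = (-0.6667, -0.6667, 0.3333).
e_1·v_3 = 0.3333·4 + (-0.6667)·3 + (-0.6667)·(-2) = 0.6667; e_2·v_3 = (-0.6667)·4 + (-0.6667)·3 + 0.3333·(-2) = -5.3333.
u_3 = v_3 − 0.6667·e_1 + 5.3333·e_2 = (0.2222, -0.1111, 0.2222).
‖u_3‖ = 0.3333, so e_3 = (0.6667, -0.3333, 0.6667).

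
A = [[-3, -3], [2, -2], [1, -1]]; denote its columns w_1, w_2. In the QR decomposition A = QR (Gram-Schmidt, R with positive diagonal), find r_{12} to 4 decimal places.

q_1 = w_1/‖w_1‖ = (-3, 2, 1)/3.7417 = (-0.8018, 0.5345, 0.2673).
r_{12} = q_1·w_2 = 1.0690.

r_{12} = 1.0690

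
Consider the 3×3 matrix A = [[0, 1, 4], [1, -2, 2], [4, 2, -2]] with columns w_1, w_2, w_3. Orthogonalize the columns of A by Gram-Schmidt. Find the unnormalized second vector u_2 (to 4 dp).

w_1 = (0, 1, 4); ‖w_1‖ = 4.1231, so q_1 = (0.0000, 0.2425, 0.9701).
q_1·w_2 = 0.0000·1 + 0.2425·(-2) + 0.9701·2 = 1.4552.
u_2 = w_2 − 1.4552·q_1 = (1.0000, -2.3529, 0.5882).

u_2 = (1.0000, -2.3529, 0.5882)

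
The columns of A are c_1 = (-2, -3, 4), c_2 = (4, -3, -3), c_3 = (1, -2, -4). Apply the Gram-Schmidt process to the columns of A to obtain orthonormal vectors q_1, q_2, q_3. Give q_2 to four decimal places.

c_1 = (-2, -3, 4); ‖c_1‖ = 5.3852, so q_1 = (-0.3714, -0.5571, 0.7428).
q_1·c_2 = (-0.3714)·4 + (-0.5571)·(-3) + 0.7428·(-3) = -2.0426.
u_2 = c_2 + 2.0426·q_1 = (3.2414, -4.1379, -1.4828).
‖u_2‖ = 5.4615, so q_2 = (0.5935, -0.7577, -0.2715).

q_2 = (0.5935, -0.7577, -0.2715)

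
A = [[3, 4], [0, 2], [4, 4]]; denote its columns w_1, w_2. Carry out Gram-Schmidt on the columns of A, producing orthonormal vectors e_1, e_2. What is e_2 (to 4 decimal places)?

w_1 = (3, 0, 4); ‖w_1‖ = 5.0000, so e_1 = (0.6000, 0.0000, 0.8000).
e_1·w_2 = 0.6000·4 + 0.0000·2 + 0.8000·4 = 5.6000.
u_2 = w_2 − 5.6000·e_1 = (0.6400, 2.0000, -0.4800).
‖u_2‖ = 2.1541, so e_2 = (0.2971, 0.9285, -0.2228).

e_2 = (0.2971, 0.9285, -0.2228)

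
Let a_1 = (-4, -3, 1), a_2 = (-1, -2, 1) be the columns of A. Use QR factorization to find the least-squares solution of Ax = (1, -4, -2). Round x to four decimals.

a_1 = (-4, -3, 1); ‖a_1‖ = 5.0990, so e_1 = (-0.7845, -0.5883, 0.1961).
e_1·a_2 = (-0.7845)·(-1) + (-0.5883)·(-2) + 0.1961·1 = 2.1573.
u_2 = a_2 − 2.1573·e_1 = (0.6923, -0.7308, 0.5769).
‖u_2‖ = 1.1602, so e_2 = (0.5967, -0.6298, 0.4972).
Qᵀb = (1.1767, 2.1216).
Back-substitute: x_2 = 2.1216/1.1602 = 1.8286.
x_1 = (1.1767 − 2.1573·1.8286)/5.0990 = -0.5429.

x = (-0.5429, 1.8286)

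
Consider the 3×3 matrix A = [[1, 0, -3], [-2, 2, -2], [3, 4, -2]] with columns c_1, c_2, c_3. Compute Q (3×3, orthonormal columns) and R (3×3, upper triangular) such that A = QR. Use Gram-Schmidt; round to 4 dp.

Q = [[0.2673, -0.1455, -0.9526], [-0.5345, 0.8001, -0.2722], [0.8018, 0.5819, 0.1361]], R = [[3.7417, 2.1381, -1.3363], [0.0000, 3.9279, -2.3277], [0.0000, 0.0000, 3.1299]]

c_1 = (1, -2, 3); ‖c_1‖ = 3.7417, so e_1 = (0.2673, -0.5345, 0.8018).
e_1·c_2 = 0.2673·0 + (-0.5345)·2 + 0.8018·4 = 2.1381.
u_2 = c_2 − 2.1381·e_1 = (-0.5714, 3.1429, 2.2857).
‖u_2‖ = 3.9279, so e_2 = (-0.1455, 0.8001, 0.5819).
e_1·c_3 = 0.2673·(-3) + (-0.5345)·(-2) + 0.8018·(-2) = -1.3363; e_2·c_3 = (-0.1455)·(-3) + 0.8001·(-2) + 0.5819·(-2) = -2.3277.
u_3 = c_3 + 1.3363·e_1 + 2.3277·e_2 = (-2.9815, -0.8519, 0.4259).
‖u_3‖ = 3.1299, so e_3 = (-0.9526, -0.2722, 0.1361).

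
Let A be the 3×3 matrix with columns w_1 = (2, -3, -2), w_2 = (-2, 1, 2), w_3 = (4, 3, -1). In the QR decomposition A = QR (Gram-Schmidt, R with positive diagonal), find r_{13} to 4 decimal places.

w_1 = (2, -3, -2); ‖w_1‖ = 4.1231, so e_1 = (0.4851, -0.7276, -0.4851).
r_{13} = e_1·w_3 = 0.2425.

r_{13} = 0.2425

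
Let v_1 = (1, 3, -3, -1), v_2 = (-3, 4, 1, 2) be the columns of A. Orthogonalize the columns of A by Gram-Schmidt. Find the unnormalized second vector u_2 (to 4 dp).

v_1 = (1, 3, -3, -1); ‖v_1‖ = 4.4721, so q_1 = (0.2236, 0.6708, -0.6708, -0.2236).
q_1·v_2 = 0.2236·(-3) + 0.6708·4 + (-0.6708)·1 + (-0.2236)·2 = 0.8944.
u_2 = v_2 − 0.8944·q_1 = (-3.2000, 3.4000, 1.6000, 2.2000).

u_2 = (-3.2000, 3.4000, 1.6000, 2.2000)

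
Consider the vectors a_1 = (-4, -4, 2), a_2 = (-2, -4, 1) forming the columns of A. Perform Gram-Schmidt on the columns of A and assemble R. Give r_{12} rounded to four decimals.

a_1 = (-4, -4, 2); ‖a_1‖ = 6.0000, so q_1 = (-0.6667, -0.6667, 0.3333).
r_{12} = q_1·a_2 = 4.3333.

r_{12} = 4.3333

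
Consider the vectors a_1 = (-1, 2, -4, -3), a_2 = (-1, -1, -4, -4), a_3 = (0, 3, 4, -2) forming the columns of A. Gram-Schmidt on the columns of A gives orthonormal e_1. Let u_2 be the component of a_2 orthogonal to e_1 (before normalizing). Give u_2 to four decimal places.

u_2 = (-0.1000, -2.8000, -0.4000, -1.3000)

a_1 = (-1, 2, -4, -3); ‖a_1‖ = 5.4772, so e_1 = (-0.1826, 0.3651, -0.7303, -0.5477).
e_1·a_2 = (-0.1826)·(-1) + 0.3651·(-1) + (-0.7303)·(-4) + (-0.5477)·(-4) = 4.9295.
u_2 = a_2 − 4.9295·e_1 = (-0.1000, -2.8000, -0.4000, -1.3000).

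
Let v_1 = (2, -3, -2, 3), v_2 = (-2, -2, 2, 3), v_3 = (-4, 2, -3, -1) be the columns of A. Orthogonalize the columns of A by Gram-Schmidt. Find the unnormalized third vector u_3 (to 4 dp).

e_1 = v_1/‖v_1‖ = (2, -3, -2, 3)/5.0990 = (0.3922, -0.5883, -0.3922, 0.5883).
r_{12} = e_1·v_2 = 1.3728.
u_2 = v_2 − 1.3728·e_1 = (-2.5385, -1.1923, 2.5385, 2.1923).
‖u_2‖ = 4.3721, so e_2 = (-0.5806, -0.2727, 0.5806, 0.5014).
r_{13} = e_1·v_3 = -2.1573; r_{23} = e_2·v_3 = -0.4662.
u_3 = v_3 + 2.1573·e_1 + 0.4662·e_2 = (-3.4245, 0.6036, -3.5755, 0.5030).

u_3 = (-3.4245, 0.6036, -3.5755, 0.5030)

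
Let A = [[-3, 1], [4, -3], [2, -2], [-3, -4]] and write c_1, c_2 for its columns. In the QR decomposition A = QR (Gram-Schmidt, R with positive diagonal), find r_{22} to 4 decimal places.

c_1 = (-3, 4, 2, -3); ‖c_1‖ = 6.1644, so q_1 = (-0.4867, 0.6489, 0.3244, -0.4867).
q_1·c_2 = (-0.4867)·1 + 0.6489·(-3) + 0.3244·(-2) + (-0.4867)·(-4) = -1.1355.
u_2 = c_2 + 1.1355·q_1 = (0.4474, -2.2632, -1.6316, -4.5526).
r_{22} = ‖u_2‖ = 5.3582.

r_{22} = 5.3582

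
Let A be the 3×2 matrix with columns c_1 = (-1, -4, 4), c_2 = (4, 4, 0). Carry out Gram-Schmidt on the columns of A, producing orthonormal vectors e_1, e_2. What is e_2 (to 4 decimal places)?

e_1 = c_1/‖c_1‖ = (-1, -4, 4)/5.7446 = (-0.1741, -0.6963, 0.6963).
r_{12} = e_1·c_2 = -3.4816.
u_2 = c_2 + 3.4816·e_1 = (3.3939, 1.5758, 2.4242).
‖u_2‖ = 4.4586, so e_2 = (0.7612, 0.3534, 0.5437).

e_2 = (0.7612, 0.3534, 0.5437)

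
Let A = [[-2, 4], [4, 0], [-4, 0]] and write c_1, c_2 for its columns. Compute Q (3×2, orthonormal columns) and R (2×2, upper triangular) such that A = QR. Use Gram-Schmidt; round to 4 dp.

c_1 = (-2, 4, -4); ‖c_1‖ = 6.0000, so e_1 = (-0.3333, 0.6667, -0.6667).
e_1·c_2 = (-0.3333)·4 + 0.6667·0 + (-0.6667)·0 = -1.3333.
u_2 = c_2 + 1.3333·e_1 = (3.5556, 0.8889, -0.8889).
‖u_2‖ = 3.7712, so e_2 = (0.9428, 0.2357, -0.2357).

Q = [[-0.3333, 0.9428], [0.6667, 0.2357], [-0.6667, -0.2357]], R = [[6.0000, -1.3333], [0.0000, 3.7712]]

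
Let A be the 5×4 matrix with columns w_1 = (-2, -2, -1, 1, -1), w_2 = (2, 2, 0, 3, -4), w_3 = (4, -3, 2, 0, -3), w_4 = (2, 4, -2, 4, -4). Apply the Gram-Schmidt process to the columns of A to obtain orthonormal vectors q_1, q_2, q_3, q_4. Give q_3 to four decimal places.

q_3 = (0.5389, -0.6980, 0.3441, -0.2148, -0.2406)

w_1 = (-2, -2, -1, 1, -1); ‖w_1‖ = 3.3166, so q_1 = (-0.6030, -0.6030, -0.3015, 0.3015, -0.3015).
q_1·w_2 = (-0.6030)·2 + (-0.6030)·2 + (-0.3015)·0 + 0.3015·3 + (-0.3015)·(-4) = -0.3015.
u_2 = w_2 + 0.3015·q_1 = (1.8182, 1.8182, -0.0909, 3.0909, -4.0909).
‖u_2‖ = 5.7366, so q_2 = (0.3169, 0.3169, -0.0158, 0.5388, -0.7131).
q_1·w_3 = (-0.6030)·4 + (-0.6030)·(-3) + (-0.3015)·2 + 0.3015·0 + (-0.3015)·(-3) = -0.3015; q_2·w_3 = 0.3169·4 + 0.3169·(-3) + (-0.0158)·2 + 0.5388·0 + (-0.7131)·(-3) = 2.4246.
u_3 = w_3 + 0.3015·q_1 − 2.4246·q_2 = (3.0497, -3.9503, 1.9475, -1.2155, -1.3619).
‖u_3‖ = 5.6595, so q_3 = (0.5389, -0.6980, 0.3441, -0.2148, -0.2406).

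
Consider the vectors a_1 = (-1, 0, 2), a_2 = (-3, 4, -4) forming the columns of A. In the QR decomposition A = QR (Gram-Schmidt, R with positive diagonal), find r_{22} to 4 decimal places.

a_1 = (-1, 0, 2); ‖a_1‖ = 2.2361, so e_1 = (-0.4472, 0.0000, 0.8944).
e_1·a_2 = (-0.4472)·(-3) + 0.0000·4 + 0.8944·(-4) = -2.2361.
u_2 = a_2 + 2.2361·e_1 = (-4.0000, 4.0000, -2.0000).
r_{22} = ‖u_2‖ = 6.0000.

r_{22} = 6.0000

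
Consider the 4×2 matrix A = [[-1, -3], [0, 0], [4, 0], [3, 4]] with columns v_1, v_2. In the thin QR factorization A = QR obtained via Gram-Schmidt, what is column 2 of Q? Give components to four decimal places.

e_2 = (-0.5993, 0.0000, -0.5708, 0.5613)

v_1 = (-1, 0, 4, 3); ‖v_1‖ = 5.0990, so e_1 = (-0.1961, 0.0000, 0.7845, 0.5883).
e_1·v_2 = (-0.1961)·(-3) + 0.0000·0 + 0.7845·0 + 0.5883·4 = 2.9417.
u_2 = v_2 − 2.9417·e_1 = (-2.4231, 0.0000, -2.3077, 2.2692).
‖u_2‖ = 4.0430, so e_2 = (-0.5993, 0.0000, -0.5708, 0.5613).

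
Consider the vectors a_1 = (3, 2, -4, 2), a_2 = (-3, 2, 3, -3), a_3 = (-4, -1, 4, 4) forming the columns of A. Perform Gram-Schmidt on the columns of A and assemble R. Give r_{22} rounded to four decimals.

a_1 = (3, 2, -4, 2); ‖a_1‖ = 5.7446, so q_1 = (0.5222, 0.3482, -0.6963, 0.3482).
q_1·a_2 = 0.5222·(-3) + 0.3482·2 + (-0.6963)·3 + 0.3482·(-3) = -4.0038.
u_2 = a_2 + 4.0038·q_1 = (-0.9091, 3.3939, 0.2121, -1.6061).
r_{22} = ‖u_2‖ = 3.8691.

r_{22} = 3.8691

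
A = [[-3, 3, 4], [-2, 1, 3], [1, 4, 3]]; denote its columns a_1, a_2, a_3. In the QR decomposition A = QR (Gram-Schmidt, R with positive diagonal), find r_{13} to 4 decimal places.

a_1 = (-3, -2, 1); ‖a_1‖ = 3.7417, so q_1 = (-0.8018, -0.5345, 0.2673).
r_{13} = q_1·a_3 = -4.0089.

r_{13} = -4.0089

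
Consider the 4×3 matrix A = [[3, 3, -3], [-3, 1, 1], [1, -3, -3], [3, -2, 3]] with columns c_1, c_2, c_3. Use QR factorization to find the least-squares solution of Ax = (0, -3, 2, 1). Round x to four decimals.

q_1 = c_1/‖c_1‖ = (3, -3, 1, 3)/5.2915 = (0.5669, -0.5669, 0.1890, 0.5669).
r_{12} = q_1·c_2 = -0.5669.
u_2 = c_2 + 0.5669·q_1 = (3.3214, 0.6786, -2.8929, -1.6786).
‖u_2‖ = 4.7622, so q_2 = (0.6975, 0.1425, -0.6075, -0.3525).
r_{13} = q_1·c_3 = -1.1339; r_{23} = q_2·c_3 = -1.1849.
u_3 = c_3 + 1.1339·q_1 + 1.1849·q_2 = (-1.5307, 0.5260, -3.5055, 3.2252).
‖u_3‖ = 5.0309, so q_3 = (-0.3043, 0.1046, -0.6968, 0.6411).
Qᵀb = (2.6458, -1.9949, -1.0662).
Back-substitute: x_3 = -1.0662/5.0309 = -0.2119.
x_2 = (-1.9949 + 1.1849·(-0.2119))/4.7622 = -0.4716.
x_1 = (2.6458 + 0.5669·(-0.4716) + 1.1339·(-0.2119))/5.2915 = 0.4041.

x = (0.4041, -0.4716, -0.2119)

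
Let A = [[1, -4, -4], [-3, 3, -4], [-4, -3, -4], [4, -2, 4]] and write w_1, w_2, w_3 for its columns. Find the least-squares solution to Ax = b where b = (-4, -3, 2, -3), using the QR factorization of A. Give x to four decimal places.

w_1 = (1, -3, -4, 4); ‖w_1‖ = 6.4807, so e_1 = (0.1543, -0.4629, -0.6172, 0.6172).
e_1·w_2 = 0.1543·(-4) + (-0.4629)·3 + (-0.6172)·(-3) + 0.6172·(-2) = -1.3887.
u_2 = w_2 + 1.3887·e_1 = (-3.7857, 2.3571, -3.8571, -1.1429).
‖u_2‖ = 6.0059, so e_2 = (-0.6303, 0.3925, -0.6422, -0.1903).
e_1·w_3 = 0.1543·(-4) + (-0.4629)·(-4) + (-0.6172)·(-4) + 0.6172·4 = 6.1721; e_2·w_3 = (-0.6303)·(-4) + 0.3925·(-4) + (-0.6422)·(-4) + (-0.1903)·4 = 2.7592.
u_3 = w_3 − 6.1721·e_1 − 2.7592·e_2 = (-3.2132, -2.2257, 1.5815, 0.7155).
‖u_3‖ = 4.2769, so e_3 = (-0.7513, -0.5204, 0.3698, 0.1673).
Qᵀb = (-2.3146, 0.6303, 4.8041).
Back-substitute: x_3 = 4.8041/4.2769 = 1.1233.
x_2 = (0.6303 − 2.7592·1.1233)/6.0059 = -0.4111.
x_1 = (-2.3146 + 1.3887·(-0.4111) − 6.1721·1.1233)/6.4807 = -1.5150.

x = (-1.5150, -0.4111, 1.1233)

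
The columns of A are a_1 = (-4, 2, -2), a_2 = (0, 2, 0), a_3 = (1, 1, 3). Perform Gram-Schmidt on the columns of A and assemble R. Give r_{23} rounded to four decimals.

a_1 = (-4, 2, -2); ‖a_1‖ = 4.8990, so q_1 = (-0.8165, 0.4082, -0.4082).
q_1·a_2 = (-0.8165)·0 + 0.4082·2 + (-0.4082)·0 = 0.8165.
u_2 = a_2 − 0.8165·q_1 = (0.6667, 1.6667, 0.3333).
‖u_2‖ = 1.8257, so q_2 = (0.3651, 0.9129, 0.1826).
r_{23} = q_2·a_3 = 1.8257.

r_{23} = 1.8257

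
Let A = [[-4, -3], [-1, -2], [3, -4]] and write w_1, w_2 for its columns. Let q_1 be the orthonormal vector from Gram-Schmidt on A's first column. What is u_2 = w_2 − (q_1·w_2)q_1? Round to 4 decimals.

u_2 = (-2.6923, -1.9231, -4.2308)

q_1 = w_1/‖w_1‖ = (-4, -1, 3)/5.0990 = (-0.7845, -0.1961, 0.5883).
r_{12} = q_1·w_2 = 0.3922.
u_2 = w_2 − 0.3922·q_1 = (-2.6923, -1.9231, -4.2308).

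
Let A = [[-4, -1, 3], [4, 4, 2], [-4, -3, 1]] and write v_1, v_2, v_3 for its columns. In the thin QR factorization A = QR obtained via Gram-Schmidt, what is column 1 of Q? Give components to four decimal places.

q_1 = (-0.5774, 0.5774, -0.5774)

v_1 = (-4, 4, -4); ‖v_1‖ = 6.9282, so q_1 = (-0.5774, 0.5774, -0.5774).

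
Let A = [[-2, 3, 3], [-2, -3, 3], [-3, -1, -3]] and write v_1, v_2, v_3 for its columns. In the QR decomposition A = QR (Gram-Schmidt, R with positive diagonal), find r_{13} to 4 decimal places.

r_{13} = -0.7276

e_1 = v_1/‖v_1‖ = (-2, -2, -3)/4.1231 = (-0.4851, -0.4851, -0.7276).
r_{13} = e_1·v_3 = -0.7276.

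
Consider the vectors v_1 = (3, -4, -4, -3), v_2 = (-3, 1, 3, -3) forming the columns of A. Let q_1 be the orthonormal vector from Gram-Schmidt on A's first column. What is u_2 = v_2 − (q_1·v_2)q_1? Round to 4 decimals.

v_1 = (3, -4, -4, -3); ‖v_1‖ = 7.0711, so q_1 = (0.4243, -0.5657, -0.5657, -0.4243).
q_1·v_2 = 0.4243·(-3) + (-0.5657)·1 + (-0.5657)·3 + (-0.4243)·(-3) = -2.2627.
u_2 = v_2 + 2.2627·q_1 = (-2.0400, -0.2800, 1.7200, -3.9600).

u_2 = (-2.0400, -0.2800, 1.7200, -3.9600)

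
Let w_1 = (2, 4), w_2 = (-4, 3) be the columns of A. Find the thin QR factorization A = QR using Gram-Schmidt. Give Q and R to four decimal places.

w_1 = (2, 4); ‖w_1‖ = 4.4721, so e_1 = (0.4472, 0.8944).
e_1·w_2 = 0.4472·(-4) + 0.8944·3 = 0.8944.
u_2 = w_2 − 0.8944·e_1 = (-4.4000, 2.2000).
‖u_2‖ = 4.9193, so e_2 = (-0.8944, 0.4472).

Q = [[0.4472, -0.8944], [0.8944, 0.4472]], R = [[4.4721, 0.8944], [0.0000, 4.9193]]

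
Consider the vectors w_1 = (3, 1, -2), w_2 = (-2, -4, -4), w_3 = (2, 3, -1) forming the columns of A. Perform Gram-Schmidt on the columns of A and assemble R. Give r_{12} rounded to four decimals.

e_1 = w_1/‖w_1‖ = (3, 1, -2)/3.7417 = (0.8018, 0.2673, -0.5345).
r_{12} = e_1·w_2 = -0.5345.

r_{12} = -0.5345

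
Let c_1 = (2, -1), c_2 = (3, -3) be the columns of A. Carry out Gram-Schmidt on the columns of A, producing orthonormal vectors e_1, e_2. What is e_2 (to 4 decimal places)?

c_1 = (2, -1); ‖c_1‖ = 2.2361, so e_1 = (0.8944, -0.4472).
e_1·c_2 = 0.8944·3 + (-0.4472)·(-3) = 4.0249.
u_2 = c_2 − 4.0249·e_1 = (-0.6000, -1.2000).
‖u_2‖ = 1.3416, so e_2 = (-0.4472, -0.8944).

e_2 = (-0.4472, -0.8944)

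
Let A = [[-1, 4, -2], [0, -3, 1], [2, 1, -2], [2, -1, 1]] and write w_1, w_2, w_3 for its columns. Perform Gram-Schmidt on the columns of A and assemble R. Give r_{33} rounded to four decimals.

r_{33} = 1.4930

w_1 = (-1, 0, 2, 2); ‖w_1‖ = 3.0000, so q_1 = (-0.3333, 0.0000, 0.6667, 0.6667).
q_1·w_2 = (-0.3333)·4 + 0.0000·(-3) + 0.6667·1 + 0.6667·(-1) = -1.3333.
u_2 = w_2 + 1.3333·q_1 = (3.5556, -3.0000, 1.8889, -0.1111).
‖u_2‖ = 5.0222, so q_2 = (0.7080, -0.5974, 0.3761, -0.0221).
q_1·w_3 = (-0.3333)·(-2) + 0.0000·1 + 0.6667·(-2) + 0.6667·1 = 0.0000; q_2·w_3 = 0.7080·(-2) + (-0.5974)·1 + 0.3761·(-2) + (-0.0221)·1 = -2.7876.
u_3 = w_3 + 0.0000·q_1 + 2.7876·q_2 = (-0.0264, -0.6652, -0.9515, 0.9383).
r_{33} = ‖u_3‖ = 1.4930.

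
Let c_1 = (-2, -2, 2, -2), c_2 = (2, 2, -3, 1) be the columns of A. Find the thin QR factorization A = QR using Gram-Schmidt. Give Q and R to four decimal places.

q_1 = c_1/‖c_1‖ = (-2, -2, 2, -2)/4.0000 = (-0.5000, -0.5000, 0.5000, -0.5000).
r_{12} = q_1·c_2 = -4.0000.
u_2 = c_2 + 4.0000·q_1 = (0.0000, 0.0000, -1.0000, -1.0000).
‖u_2‖ = 1.4142, so q_2 = (0.0000, 0.0000, -0.7071, -0.7071).

Q = [[-0.5000, 0.0000], [-0.5000, 0.0000], [0.5000, -0.7071], [-0.5000, -0.7071]], R = [[4.0000, -4.0000], [0.0000, 1.4142]]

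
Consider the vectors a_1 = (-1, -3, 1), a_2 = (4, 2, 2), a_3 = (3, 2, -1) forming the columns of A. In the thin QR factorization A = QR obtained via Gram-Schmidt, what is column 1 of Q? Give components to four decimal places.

q_1 = (-0.3015, -0.9045, 0.3015)

a_1 = (-1, -3, 1); ‖a_1‖ = 3.3166, so q_1 = (-0.3015, -0.9045, 0.3015).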